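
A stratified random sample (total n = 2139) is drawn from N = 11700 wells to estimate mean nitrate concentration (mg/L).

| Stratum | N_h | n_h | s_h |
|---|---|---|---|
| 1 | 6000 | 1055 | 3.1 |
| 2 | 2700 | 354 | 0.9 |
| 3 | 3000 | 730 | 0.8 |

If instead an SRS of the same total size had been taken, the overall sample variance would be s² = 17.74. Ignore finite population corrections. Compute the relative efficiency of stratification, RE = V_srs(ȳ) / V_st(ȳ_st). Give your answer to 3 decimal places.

RE ≈ 3.221

V̂(ȳ_st) = Σ W_h² s_h²/n_h, with W_h = N_h/N and N = 11700:
  stratum 1: (6000/11700)²·3.1²/1055 = 0.00239553
  stratum 2: (2700/11700)²·0.9²/354 = 0.000121853
  stratum 3: (3000/11700)²·0.8²/730 = 5.76405e-05
V_st = 0.00257502
V_srs = s²/n = 17.74/2139 = 0.0082936
Relative efficiency = V_srs / V_st = 0.0082936/0.00257502 = 3.2208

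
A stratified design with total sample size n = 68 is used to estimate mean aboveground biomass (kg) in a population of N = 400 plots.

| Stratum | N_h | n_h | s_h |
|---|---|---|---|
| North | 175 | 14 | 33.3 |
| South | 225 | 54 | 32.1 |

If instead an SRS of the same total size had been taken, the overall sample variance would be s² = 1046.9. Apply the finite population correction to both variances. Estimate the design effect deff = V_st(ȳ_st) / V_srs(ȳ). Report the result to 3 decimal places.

deff ≈ 1.451

V̂(ȳ_st) = Σ W_h² (1 − n_h/N_h) s_h²/n_h, with W_h = N_h/N and N = 400:
  stratum North: (175/400)²·(1 − 14/175)·33.3²/14 = 13.9478
  stratum South: (225/400)²·(1 − 54/225)·32.1²/54 = 4.58854
V_st = 18.5363
V_srs = (1 − 68/400)·1046.9/68 = 12.7783
deff = V_st / V_srs = 18.5363/12.7783 = 1.4506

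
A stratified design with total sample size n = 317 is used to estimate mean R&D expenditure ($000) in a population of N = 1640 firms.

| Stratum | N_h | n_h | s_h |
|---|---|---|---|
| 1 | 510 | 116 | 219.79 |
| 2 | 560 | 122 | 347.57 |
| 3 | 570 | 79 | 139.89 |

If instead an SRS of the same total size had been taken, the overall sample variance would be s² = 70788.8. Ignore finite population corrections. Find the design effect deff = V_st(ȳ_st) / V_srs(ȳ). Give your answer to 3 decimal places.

V̂(ȳ_st) = Σ W_h² s_h²/n_h, with W_h = N_h/N and N = 1640:
  stratum 1: (510/1640)²·219.79²/116 = 40.2727
  stratum 2: (560/1640)²·347.57²/122 = 115.455
  stratum 3: (570/1640)²·139.89²/79 = 29.9232
V_st = 185.651
V_srs = s²/n = 70788.8/317 = 223.309
deff = V_st / V_srs = 185.651/223.309 = 0.8314

deff ≈ 0.831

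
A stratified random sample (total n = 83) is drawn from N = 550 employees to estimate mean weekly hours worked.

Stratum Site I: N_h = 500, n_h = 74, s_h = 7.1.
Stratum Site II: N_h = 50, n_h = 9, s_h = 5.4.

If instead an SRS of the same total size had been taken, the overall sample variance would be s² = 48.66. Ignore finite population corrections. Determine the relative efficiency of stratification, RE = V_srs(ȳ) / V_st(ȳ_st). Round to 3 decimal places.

V̂(ȳ_st) = Σ W_h² s_h²/n_h, with W_h = N_h/N and N = 550:
  stratum Site I: (500/550)²·7.1²/74 = 0.562989
  stratum Site II: (50/550)²·5.4²/9 = 0.0267769
V_st = 0.589765
V_srs = s²/n = 48.66/83 = 0.586265
Relative efficiency = V_srs / V_st = 0.586265/0.589765 = 0.9941

RE ≈ 0.994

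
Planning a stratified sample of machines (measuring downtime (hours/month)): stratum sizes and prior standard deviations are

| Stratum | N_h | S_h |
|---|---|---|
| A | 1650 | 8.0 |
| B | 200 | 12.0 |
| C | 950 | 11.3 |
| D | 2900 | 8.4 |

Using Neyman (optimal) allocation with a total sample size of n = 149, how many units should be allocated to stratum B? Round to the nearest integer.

7

Neyman allocation: n_h = n · N_h S_h / Σ N_i S_i, with n = 149.
  stratum A: N_h·S_h = 1650·8.0 = 13200.00
  stratum B: N_h·S_h = 200·12.0 = 2400.00
  stratum C: N_h·S_h = 950·11.3 = 10735.00
  stratum D: N_h·S_h = 2900·8.4 = 24360.00
Σ N_h S_h = 50695.00
n for stratum B = 149·2400.00/50695.00 = 7.054 → 7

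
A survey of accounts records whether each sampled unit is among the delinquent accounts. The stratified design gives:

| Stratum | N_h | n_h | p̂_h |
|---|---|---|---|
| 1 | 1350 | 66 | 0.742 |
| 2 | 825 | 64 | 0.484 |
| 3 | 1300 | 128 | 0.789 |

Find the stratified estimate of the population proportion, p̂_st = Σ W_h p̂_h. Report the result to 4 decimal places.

N = 3475; stratum weights W_h = N_h/N.
p̂_st = Σ W_h p̂_h = (1350·0.742 + 825·0.484 + 1300·0.789)/3475 = 0.69833

p̂_st ≈ 0.6983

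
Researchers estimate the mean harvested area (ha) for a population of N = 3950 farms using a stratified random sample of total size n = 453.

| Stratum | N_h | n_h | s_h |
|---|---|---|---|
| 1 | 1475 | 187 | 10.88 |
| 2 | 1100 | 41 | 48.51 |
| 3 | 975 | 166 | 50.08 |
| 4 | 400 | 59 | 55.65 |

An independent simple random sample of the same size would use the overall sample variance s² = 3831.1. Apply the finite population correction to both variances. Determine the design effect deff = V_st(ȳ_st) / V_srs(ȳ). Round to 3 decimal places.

deff ≈ 0.746

V̂(ȳ_st) = Σ W_h² (1 − n_h/N_h) s_h²/n_h, with W_h = N_h/N and N = 3950:
  stratum 1: (1475/3950)²·(1 − 187/1475)·10.88²/187 = 0.0770779
  stratum 2: (1100/3950)²·(1 − 41/1100)·48.51²/41 = 4.28522
  stratum 3: (975/3950)²·(1 − 166/975)·50.08²/166 = 0.7638
  stratum 4: (400/3950)²·(1 − 59/400)·55.65²/59 = 0.458879
V_st = 5.58498
V_srs = (1 − 453/3950)·3831.1/453 = 7.48728
deff = V_st / V_srs = 5.58498/7.48728 = 0.7459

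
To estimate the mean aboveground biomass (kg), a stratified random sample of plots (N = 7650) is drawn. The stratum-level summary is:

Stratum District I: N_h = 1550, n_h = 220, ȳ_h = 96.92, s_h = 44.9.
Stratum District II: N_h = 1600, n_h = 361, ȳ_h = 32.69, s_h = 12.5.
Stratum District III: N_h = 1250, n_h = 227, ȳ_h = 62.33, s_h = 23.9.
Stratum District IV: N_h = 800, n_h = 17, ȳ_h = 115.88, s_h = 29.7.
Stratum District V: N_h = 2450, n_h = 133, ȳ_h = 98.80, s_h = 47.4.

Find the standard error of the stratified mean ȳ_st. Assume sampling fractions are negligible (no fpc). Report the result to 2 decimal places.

V̂(ȳ_st) = Σ W_h² s_h²/n_h, with W_h = N_h/N and N = 7650:
  stratum District I: (1550/7650)²·44.9²/220 = 0.376193
  stratum District II: (1600/7650)²·12.5²/361 = 0.0189335
  stratum District III: (1250/7650)²·23.9²/227 = 0.0671842
  stratum District IV: (800/7650)²·29.7²/17 = 0.567441
  stratum District V: (2450/7650)²·47.4²/133 = 1.73266
V̂(ȳ_st) = 2.76242
SE(ȳ_st) = √2.76242 = 1.66205

SE(ȳ_st) ≈ 1.66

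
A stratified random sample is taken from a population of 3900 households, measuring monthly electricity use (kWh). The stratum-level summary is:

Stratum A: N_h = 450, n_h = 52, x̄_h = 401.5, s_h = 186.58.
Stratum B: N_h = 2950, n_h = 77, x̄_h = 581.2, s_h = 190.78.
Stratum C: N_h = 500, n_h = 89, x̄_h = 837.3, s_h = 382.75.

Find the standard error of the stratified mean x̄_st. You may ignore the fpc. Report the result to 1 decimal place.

SE(x̄_st) ≈ 17.5

V̂(x̄_st) = Σ W_h² s_h²/n_h, with W_h = N_h/N and N = 3900:
  stratum A: (450/3900)²·186.58²/52 = 8.91297
  stratum B: (2950/3900)²·190.78²/77 = 270.452
  stratum C: (500/3900)²·382.75²/89 = 27.0552
V̂(x̄_st) = 306.42
SE(x̄_st) = √306.42 = 17.5049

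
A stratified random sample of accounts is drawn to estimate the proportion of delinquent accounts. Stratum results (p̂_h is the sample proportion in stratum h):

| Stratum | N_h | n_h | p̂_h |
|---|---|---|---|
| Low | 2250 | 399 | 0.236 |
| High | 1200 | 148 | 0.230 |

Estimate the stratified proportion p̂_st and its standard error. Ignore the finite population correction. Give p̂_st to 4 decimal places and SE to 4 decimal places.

N = 3450; stratum weights W_h = N_h/N.
p̂_st = Σ W_h p̂_h = (2250·0.236 + 1200·0.230)/3450 = 0.23391
V̂(p̂_st) = Σ W_h² p̂_h(1−p̂_h)/(n_h−1):
  stratum Low: (2250/3450)²·0.236·0.764/398 = 0.000192686
  stratum High: (1200/3450)²·0.230·0.770/147 = 0.000145756
V̂(p̂_st) = 0.000338441; SE = √V̂ = 0.0183968

p̂_st ≈ 0.2339, SE ≈ 0.0184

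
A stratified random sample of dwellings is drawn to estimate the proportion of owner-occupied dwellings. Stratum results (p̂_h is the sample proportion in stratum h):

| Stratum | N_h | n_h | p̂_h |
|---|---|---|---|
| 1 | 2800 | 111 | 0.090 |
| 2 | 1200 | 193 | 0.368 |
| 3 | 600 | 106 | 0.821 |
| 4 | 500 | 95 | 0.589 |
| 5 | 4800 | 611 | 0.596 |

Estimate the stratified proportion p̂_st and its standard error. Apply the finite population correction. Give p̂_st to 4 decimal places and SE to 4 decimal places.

p̂_st ≈ 0.4385, SE ≈ 0.0128

N = 9900; stratum weights W_h = N_h/N.
p̂_st = Σ W_h p̂_h = (2800·0.090 + 1200·0.368 + 600·0.821 + 500·0.589 + 4800·0.596)/9900 = 0.43854
V̂(p̂_st) = Σ W_h² (1 − n_h/N_h) p̂_h(1−p̂_h)/(n_h−1):
  stratum 1: (2800/9900)²·(1 − 111/2800)·0.090·0.910/110 = 5.71965e-05
  stratum 2: (1200/9900)²·(1 − 193/1200)·0.368·0.632/192 = 1.4935e-05
  stratum 3: (600/9900)²·(1 − 106/600)·0.821·0.179/105 = 4.23267e-06
  stratum 4: (500/9900)²·(1 − 95/500)·0.589·0.411/94 = 5.32089e-06
  stratum 5: (4800/9900)²·(1 − 611/4800)·0.596·0.404/610 = 8.09802e-05
V̂(p̂_st) = 0.000162665; SE = √V̂ = 0.012754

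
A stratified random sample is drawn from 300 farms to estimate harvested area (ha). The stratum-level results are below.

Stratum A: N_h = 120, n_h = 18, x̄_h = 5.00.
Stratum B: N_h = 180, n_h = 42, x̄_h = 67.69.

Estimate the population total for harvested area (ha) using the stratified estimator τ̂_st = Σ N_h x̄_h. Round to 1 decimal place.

τ̂_st ≈ 12784.2

τ̂_st = Σ N_h x̄_h = 120·5.00 + 180·67.69 = 12784.2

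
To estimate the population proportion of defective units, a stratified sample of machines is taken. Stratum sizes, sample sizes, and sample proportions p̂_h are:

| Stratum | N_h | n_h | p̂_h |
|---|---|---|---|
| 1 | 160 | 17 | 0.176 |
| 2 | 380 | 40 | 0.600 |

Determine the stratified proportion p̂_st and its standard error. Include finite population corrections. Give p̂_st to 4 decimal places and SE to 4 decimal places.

N = 540; stratum weights W_h = N_h/N.
p̂_st = Σ W_h p̂_h = (160·0.176 + 380·0.600)/540 = 0.47437
V̂(p̂_st) = Σ W_h² (1 − n_h/N_h) p̂_h(1−p̂_h)/(n_h−1):
  stratum 1: (160/540)²·(1 − 17/160)·0.176·0.824/16 = 0.000711195
  stratum 2: (380/540)²·(1 − 40/380)·0.600·0.400/39 = 0.0027266
V̂(p̂_st) = 0.0034378; SE = √V̂ = 0.0586327

p̂_st ≈ 0.4744, SE ≈ 0.0586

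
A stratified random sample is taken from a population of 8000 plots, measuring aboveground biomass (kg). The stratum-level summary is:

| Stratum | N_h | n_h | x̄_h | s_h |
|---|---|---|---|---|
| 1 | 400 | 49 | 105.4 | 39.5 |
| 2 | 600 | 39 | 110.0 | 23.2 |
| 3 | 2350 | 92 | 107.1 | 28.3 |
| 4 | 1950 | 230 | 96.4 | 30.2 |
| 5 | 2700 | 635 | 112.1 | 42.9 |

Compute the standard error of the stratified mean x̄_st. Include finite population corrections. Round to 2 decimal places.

SE(x̄_st) ≈ 1.15

V̂(x̄_st) = Σ W_h² (1 − n_h/N_h) s_h²/n_h, with W_h = N_h/N and N = 8000:
  stratum 1: (400/8000)²·(1 − 49/400)·39.5²/49 = 0.069853
  stratum 2: (600/8000)²·(1 − 39/600)·23.2²/39 = 0.0725848
  stratum 3: (2350/8000)²·(1 − 92/2350)·28.3²/92 = 0.721767
  stratum 4: (1950/8000)²·(1 − 230/1950)·30.2²/230 = 0.207811
  stratum 5: (2700/8000)²·(1 − 635/2700)·42.9²/635 = 0.25249
V̂(x̄_st) = 1.32451
SE(x̄_st) = √1.32451 = 1.15087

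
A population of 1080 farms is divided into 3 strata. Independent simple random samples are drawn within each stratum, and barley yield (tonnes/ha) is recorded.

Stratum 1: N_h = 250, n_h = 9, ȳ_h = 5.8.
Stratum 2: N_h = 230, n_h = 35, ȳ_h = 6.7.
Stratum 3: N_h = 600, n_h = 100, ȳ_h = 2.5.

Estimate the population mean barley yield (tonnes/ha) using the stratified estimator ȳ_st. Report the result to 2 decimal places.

N = Σ N_h = 1080. Stratum weights W_h = N_h/N.
ȳ_st = (250·5.8 + 230·6.7 + 600·2.5) / 1080 = 4.1583

ȳ_st ≈ 4.16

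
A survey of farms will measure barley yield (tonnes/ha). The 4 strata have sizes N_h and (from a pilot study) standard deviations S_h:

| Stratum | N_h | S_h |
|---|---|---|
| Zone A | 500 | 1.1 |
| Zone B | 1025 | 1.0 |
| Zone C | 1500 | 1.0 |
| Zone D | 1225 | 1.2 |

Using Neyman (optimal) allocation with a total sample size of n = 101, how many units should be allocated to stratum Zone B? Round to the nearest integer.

Neyman allocation: n_h = n · N_h S_h / Σ N_i S_i, with n = 101.
  stratum Zone A: N_h·S_h = 500·1.1 = 550.00
  stratum Zone B: N_h·S_h = 1025·1.0 = 1025.00
  stratum Zone C: N_h·S_h = 1500·1.0 = 1500.00
  stratum Zone D: N_h·S_h = 1225·1.2 = 1470.00
Σ N_h S_h = 4545.00
n for stratum Zone B = 101·1025.00/4545.00 = 22.778 → 23

23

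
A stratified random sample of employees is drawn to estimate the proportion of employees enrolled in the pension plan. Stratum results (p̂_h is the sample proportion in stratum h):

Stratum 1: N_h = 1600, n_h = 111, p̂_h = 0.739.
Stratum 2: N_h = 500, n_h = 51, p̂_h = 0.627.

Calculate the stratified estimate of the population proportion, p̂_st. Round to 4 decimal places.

N = 2100; stratum weights W_h = N_h/N.
p̂_st = Σ W_h p̂_h = (1600·0.739 + 500·0.627)/2100 = 0.71233

p̂_st ≈ 0.7123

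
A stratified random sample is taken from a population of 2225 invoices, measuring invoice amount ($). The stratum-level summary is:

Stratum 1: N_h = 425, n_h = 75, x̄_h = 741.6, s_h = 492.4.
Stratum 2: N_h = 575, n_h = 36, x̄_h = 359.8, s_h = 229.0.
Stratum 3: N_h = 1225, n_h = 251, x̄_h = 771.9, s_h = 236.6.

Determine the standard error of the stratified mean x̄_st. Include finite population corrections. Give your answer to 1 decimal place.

SE(x̄_st) ≈ 15.6

V̂(x̄_st) = Σ W_h² (1 − n_h/N_h) s_h²/n_h, with W_h = N_h/N and N = 2225:
  stratum 1: (425/2225)²·(1 − 75/425)·492.4²/75 = 97.1341
  stratum 2: (575/2225)²·(1 − 36/575)·229.0²/36 = 91.1937
  stratum 3: (1225/2225)²·(1 − 251/1225)·236.6²/251 = 53.7515
V̂(x̄_st) = 242.079
SE(x̄_st) = √242.079 = 15.5589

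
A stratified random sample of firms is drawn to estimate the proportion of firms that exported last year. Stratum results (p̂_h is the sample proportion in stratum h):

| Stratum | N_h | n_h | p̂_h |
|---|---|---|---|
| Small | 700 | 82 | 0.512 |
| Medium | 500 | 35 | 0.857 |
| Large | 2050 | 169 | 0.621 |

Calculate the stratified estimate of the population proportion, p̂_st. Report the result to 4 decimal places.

p̂_st ≈ 0.6338

N = 3250; stratum weights W_h = N_h/N.
p̂_st = Σ W_h p̂_h = (700·0.512 + 500·0.857 + 2050·0.621)/3250 = 0.63383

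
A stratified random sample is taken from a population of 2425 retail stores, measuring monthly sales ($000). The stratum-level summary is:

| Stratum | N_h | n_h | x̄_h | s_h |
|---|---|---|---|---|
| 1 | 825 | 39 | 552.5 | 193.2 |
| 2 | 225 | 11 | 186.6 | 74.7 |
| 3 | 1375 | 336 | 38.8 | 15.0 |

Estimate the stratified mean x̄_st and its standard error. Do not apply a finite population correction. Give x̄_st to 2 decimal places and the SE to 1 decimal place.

x̄_st ≈ 227.28, SE ≈ 10.7

x̄_st = Σ W_h x̄_h = (825·552.5 + 225·186.6 + 1375·38.8)/2425 = 227.27732
V̂(x̄_st) = Σ W_h² s_h²/n_h, with W_h = N_h/N and N = 2425:
  stratum 1: (825/2425)²·193.2²/39 = 110.773
  stratum 2: (225/2425)²·74.7²/11 = 4.36707
  stratum 3: (1375/2425)²·15.0²/336 = 0.215291
V̂(x̄_st) = 115.355
SE(x̄_st) = √115.355 = 10.7404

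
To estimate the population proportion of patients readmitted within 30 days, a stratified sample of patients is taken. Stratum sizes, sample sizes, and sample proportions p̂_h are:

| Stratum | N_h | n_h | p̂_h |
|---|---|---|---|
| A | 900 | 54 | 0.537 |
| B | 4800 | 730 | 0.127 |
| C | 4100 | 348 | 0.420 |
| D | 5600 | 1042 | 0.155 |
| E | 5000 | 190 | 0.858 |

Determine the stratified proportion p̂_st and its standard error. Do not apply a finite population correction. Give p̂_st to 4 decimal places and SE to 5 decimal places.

N = 20400; stratum weights W_h = N_h/N.
p̂_st = Σ W_h p̂_h = (900·0.537 + 4800·0.127 + 4100·0.420 + 5600·0.155 + 5000·0.858)/20400 = 0.39083
V̂(p̂_st) = Σ W_h² p̂_h(1−p̂_h)/(n_h−1):
  stratum A: (900/20400)²·0.537·0.463/53 = 9.1307e-06
  stratum B: (4800/20400)²·0.127·0.873/729 = 8.42001e-06
  stratum C: (4100/20400)²·0.420·0.580/347 = 2.83567e-05
  stratum D: (5600/20400)²·0.155·0.845/1041 = 9.48098e-06
  stratum E: (5000/20400)²·0.858·0.142/189 = 3.87252e-05
V̂(p̂_st) = 9.41135e-05; SE = √V̂ = 0.00970121

p̂_st ≈ 0.3908, SE ≈ 0.00970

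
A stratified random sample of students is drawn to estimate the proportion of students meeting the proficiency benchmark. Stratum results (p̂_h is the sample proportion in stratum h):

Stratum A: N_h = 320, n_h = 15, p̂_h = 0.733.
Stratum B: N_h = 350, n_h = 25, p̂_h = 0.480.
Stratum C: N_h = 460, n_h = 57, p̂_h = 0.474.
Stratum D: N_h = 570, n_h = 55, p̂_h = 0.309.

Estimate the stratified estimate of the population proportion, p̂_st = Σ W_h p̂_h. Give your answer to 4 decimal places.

p̂_st ≈ 0.4687

N = 1700; stratum weights W_h = N_h/N.
p̂_st = Σ W_h p̂_h = (320·0.733 + 350·0.480 + 460·0.474 + 570·0.309)/1700 = 0.46866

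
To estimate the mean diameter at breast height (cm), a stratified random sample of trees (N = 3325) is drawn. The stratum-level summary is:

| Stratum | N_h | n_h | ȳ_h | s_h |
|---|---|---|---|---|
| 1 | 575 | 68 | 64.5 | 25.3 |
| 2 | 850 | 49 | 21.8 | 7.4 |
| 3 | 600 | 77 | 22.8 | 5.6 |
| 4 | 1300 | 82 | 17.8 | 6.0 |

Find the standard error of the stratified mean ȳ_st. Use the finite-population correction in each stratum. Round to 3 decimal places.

SE(ȳ_st) ≈ 0.626

V̂(ȳ_st) = Σ W_h² (1 − n_h/N_h) s_h²/n_h, with W_h = N_h/N and N = 3325:
  stratum 1: (575/3325)²·(1 − 68/575)·25.3²/68 = 0.248213
  stratum 2: (850/3325)²·(1 − 49/850)·7.4²/49 = 0.0688233
  stratum 3: (600/3325)²·(1 − 77/600)·5.6²/77 = 0.0115599
  stratum 4: (1300/3325)²·(1 − 82/1300)·6.0²/82 = 0.0628776
V̂(ȳ_st) = 0.391474
SE(ȳ_st) = √0.391474 = 0.625679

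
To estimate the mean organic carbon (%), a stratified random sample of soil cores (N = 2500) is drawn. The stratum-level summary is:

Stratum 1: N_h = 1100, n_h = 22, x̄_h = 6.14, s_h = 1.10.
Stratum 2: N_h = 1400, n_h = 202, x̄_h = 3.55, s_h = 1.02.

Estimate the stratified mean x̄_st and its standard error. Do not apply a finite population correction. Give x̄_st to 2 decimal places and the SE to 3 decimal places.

x̄_st = Σ W_h x̄_h = (1100·6.14 + 1400·3.55)/2500 = 4.68960
V̂(x̄_st) = Σ W_h² s_h²/n_h, with W_h = N_h/N and N = 2500:
  stratum 1: (1100/2500)²·1.10²/22 = 0.010648
  stratum 2: (1400/2500)²·1.02²/202 = 0.0016152
V̂(x̄_st) = 0.0122632
SE(x̄_st) = √0.0122632 = 0.110739

x̄_st ≈ 4.69, SE ≈ 0.111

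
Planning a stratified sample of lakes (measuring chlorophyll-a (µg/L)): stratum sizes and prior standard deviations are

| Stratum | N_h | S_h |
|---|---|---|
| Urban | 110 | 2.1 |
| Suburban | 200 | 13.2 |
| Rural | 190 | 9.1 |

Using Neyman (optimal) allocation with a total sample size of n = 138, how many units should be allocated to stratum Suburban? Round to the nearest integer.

79

Neyman allocation: n_h = n · N_h S_h / Σ N_i S_i, with n = 138.
  stratum Urban: N_h·S_h = 110·2.1 = 231.00
  stratum Suburban: N_h·S_h = 200·13.2 = 2640.00
  stratum Rural: N_h·S_h = 190·9.1 = 1729.00
Σ N_h S_h = 4600.00
n for stratum Suburban = 138·2640.00/4600.00 = 79.200 → 79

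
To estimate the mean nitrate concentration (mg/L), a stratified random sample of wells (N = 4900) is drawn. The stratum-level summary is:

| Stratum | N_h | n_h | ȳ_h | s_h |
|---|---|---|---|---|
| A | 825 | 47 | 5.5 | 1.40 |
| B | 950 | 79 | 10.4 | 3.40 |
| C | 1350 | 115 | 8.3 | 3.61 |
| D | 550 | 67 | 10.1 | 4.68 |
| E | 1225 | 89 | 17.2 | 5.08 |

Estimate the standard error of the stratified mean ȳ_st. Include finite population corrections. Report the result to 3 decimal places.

SE(ȳ_st) ≈ 0.186

V̂(ȳ_st) = Σ W_h² (1 − n_h/N_h) s_h²/n_h, with W_h = N_h/N and N = 4900:
  stratum A: (825/4900)²·(1 − 47/825)·1.40²/47 = 0.00111481
  stratum B: (950/4900)²·(1 − 79/950)·3.40²/79 = 0.0050429
  stratum C: (1350/4900)²·(1 − 115/1350)·3.61²/115 = 0.0078691
  stratum D: (550/4900)²·(1 − 67/550)·4.68²/67 = 0.00361688
  stratum E: (1225/4900)²·(1 − 89/1225)·5.08²/89 = 0.0168058
V̂(ȳ_st) = 0.0344495
SE(ȳ_st) = √0.0344495 = 0.185606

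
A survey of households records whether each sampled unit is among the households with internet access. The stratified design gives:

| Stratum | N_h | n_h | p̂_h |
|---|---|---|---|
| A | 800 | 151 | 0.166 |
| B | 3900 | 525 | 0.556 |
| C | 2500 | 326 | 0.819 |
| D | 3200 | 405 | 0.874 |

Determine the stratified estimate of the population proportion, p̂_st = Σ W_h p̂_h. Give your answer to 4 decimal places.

N = 10400; stratum weights W_h = N_h/N.
p̂_st = Σ W_h p̂_h = (800·0.166 + 3900·0.556 + 2500·0.819 + 3200·0.874)/10400 = 0.68707

p̂_st ≈ 0.6871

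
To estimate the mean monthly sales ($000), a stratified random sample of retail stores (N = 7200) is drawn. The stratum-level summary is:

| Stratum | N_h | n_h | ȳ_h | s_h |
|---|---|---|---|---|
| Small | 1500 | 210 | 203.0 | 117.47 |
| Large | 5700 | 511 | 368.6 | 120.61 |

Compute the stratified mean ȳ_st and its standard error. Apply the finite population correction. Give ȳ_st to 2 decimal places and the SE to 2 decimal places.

ȳ_st ≈ 334.10, SE ≈ 4.32

ȳ_st = Σ W_h ȳ_h = (1500·203.0 + 5700·368.6)/7200 = 334.10000
V̂(ȳ_st) = Σ W_h² (1 − n_h/N_h) s_h²/n_h, with W_h = N_h/N and N = 7200:
  stratum Small: (1500/7200)²·(1 − 210/1500)·117.47²/210 = 2.45273
  stratum Large: (5700/7200)²·(1 − 511/5700)·120.61²/511 = 16.242
V̂(ȳ_st) = 18.6947
SE(ȳ_st) = √18.6947 = 4.32374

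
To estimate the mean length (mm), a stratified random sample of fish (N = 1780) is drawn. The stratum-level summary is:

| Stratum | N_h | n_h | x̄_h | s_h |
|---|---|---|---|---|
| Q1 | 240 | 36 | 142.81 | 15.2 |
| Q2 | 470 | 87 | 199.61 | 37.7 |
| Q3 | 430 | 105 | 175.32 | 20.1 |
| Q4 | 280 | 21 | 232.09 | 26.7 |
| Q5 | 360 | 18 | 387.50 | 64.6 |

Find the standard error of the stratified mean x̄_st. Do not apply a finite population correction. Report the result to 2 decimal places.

V̂(x̄_st) = Σ W_h² s_h²/n_h, with W_h = N_h/N and N = 1780:
  stratum Q1: (240/1780)²·15.2²/36 = 0.116672
  stratum Q2: (470/1780)²·37.7²/87 = 1.13899
  stratum Q3: (430/1780)²·20.1²/105 = 0.224543
  stratum Q4: (280/1780)²·26.7²/21 = 0.84
  stratum Q5: (360/1780)²·64.6²/18 = 9.48326
V̂(x̄_st) = 11.8035
SE(x̄_st) = √11.8035 = 3.43562

SE(x̄_st) ≈ 3.44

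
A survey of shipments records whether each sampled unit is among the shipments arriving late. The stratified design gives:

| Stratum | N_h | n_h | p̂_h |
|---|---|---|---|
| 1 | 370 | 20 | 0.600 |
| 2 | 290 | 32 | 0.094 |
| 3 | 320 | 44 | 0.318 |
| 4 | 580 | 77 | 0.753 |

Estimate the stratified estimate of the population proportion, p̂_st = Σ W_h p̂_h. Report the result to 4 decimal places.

p̂_st ≈ 0.5050

N = 1560; stratum weights W_h = N_h/N.
p̂_st = Σ W_h p̂_h = (370·0.600 + 290·0.094 + 320·0.318 + 580·0.753)/1560 = 0.50497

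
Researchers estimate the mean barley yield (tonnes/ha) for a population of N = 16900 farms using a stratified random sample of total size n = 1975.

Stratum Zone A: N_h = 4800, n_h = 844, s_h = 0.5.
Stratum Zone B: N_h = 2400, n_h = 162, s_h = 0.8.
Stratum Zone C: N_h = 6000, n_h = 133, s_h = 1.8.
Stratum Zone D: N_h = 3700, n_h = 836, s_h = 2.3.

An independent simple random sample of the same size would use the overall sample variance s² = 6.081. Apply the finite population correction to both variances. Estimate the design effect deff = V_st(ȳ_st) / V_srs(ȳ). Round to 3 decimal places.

V̂(ȳ_st) = Σ W_h² (1 − n_h/N_h) s_h²/n_h, with W_h = N_h/N and N = 16900:
  stratum Zone A: (4800/16900)²·(1 − 844/4800)·0.5²/844 = 1.96934e-05
  stratum Zone B: (2400/16900)²·(1 − 162/2400)·0.8²/162 = 7.42956e-05
  stratum Zone C: (6000/16900)²·(1 − 133/6000)·1.8²/133 = 0.00300253
  stratum Zone D: (3700/16900)²·(1 − 836/3700)·2.3²/836 = 0.000234774
V_st = 0.00333129
V_srs = (1 − 1975/16900)·6.081/1975 = 0.00271916
deff = V_st / V_srs = 0.00333129/0.00271916 = 1.2251

deff ≈ 1.225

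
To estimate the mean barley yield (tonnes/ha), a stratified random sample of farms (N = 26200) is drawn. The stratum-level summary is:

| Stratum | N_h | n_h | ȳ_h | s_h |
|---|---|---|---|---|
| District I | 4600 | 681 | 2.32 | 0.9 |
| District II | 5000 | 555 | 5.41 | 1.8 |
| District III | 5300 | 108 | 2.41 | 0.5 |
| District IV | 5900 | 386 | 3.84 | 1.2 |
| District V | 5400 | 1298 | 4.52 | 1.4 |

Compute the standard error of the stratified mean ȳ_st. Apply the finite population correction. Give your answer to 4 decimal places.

SE(ȳ_st) ≈ 0.0232

V̂(ȳ_st) = Σ W_h² (1 − n_h/N_h) s_h²/n_h, with W_h = N_h/N and N = 26200:
  stratum District I: (4600/26200)²·(1 − 681/4600)·0.9²/681 = 3.12369e-05
  stratum District II: (5000/26200)²·(1 − 555/5000)·1.8²/555 = 0.000189013
  stratum District III: (5300/26200)²·(1 − 108/5300)·0.5²/108 = 9.27949e-05
  stratum District IV: (5900/26200)²·(1 − 386/5900)·1.2²/386 = 0.000176804
  stratum District V: (5400/26200)²·(1 − 1298/5400)·1.4²/1298 = 4.87268e-05
V̂(ȳ_st) = 0.000538575
SE(ȳ_st) = √0.000538575 = 0.0232072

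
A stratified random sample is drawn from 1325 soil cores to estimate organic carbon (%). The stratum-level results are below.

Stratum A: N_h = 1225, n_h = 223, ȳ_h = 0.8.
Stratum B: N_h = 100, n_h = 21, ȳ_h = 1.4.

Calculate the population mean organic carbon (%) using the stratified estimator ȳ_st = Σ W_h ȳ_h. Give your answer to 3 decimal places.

ȳ_st ≈ 0.845

N = Σ N_h = 1325. Stratum weights W_h = N_h/N.
ȳ_st = (1225·0.8 + 100·1.4) / 1325 = 0.84528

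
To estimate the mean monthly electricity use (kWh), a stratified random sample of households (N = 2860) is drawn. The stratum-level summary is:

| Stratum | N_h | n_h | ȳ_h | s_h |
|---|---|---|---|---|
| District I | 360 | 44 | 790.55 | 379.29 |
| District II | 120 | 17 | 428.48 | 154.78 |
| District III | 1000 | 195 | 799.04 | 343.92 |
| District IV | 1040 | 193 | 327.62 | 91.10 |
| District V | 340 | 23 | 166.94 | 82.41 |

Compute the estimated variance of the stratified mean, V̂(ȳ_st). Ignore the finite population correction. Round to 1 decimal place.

V̂(ȳ_st) = Σ W_h² s_h²/n_h, with W_h = N_h/N and N = 2860:
  stratum District I: (360/2860)²·379.29²/44 = 51.804
  stratum District II: (120/2860)²·154.78²/17 = 2.48091
  stratum District III: (1000/2860)²·343.92²/195 = 74.1563
  stratum District IV: (1040/2860)²·91.10²/193 = 5.68609
  stratum District V: (340/2860)²·82.41²/23 = 4.17309
V̂(ȳ_st) = 138.3

V̂(ȳ_st) ≈ 138.3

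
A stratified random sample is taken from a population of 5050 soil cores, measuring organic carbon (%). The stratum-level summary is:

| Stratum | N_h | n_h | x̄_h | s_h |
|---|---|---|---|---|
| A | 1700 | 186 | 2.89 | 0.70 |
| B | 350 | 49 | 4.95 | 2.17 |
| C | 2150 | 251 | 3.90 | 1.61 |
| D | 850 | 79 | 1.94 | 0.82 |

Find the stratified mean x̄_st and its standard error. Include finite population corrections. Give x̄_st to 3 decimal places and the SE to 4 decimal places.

x̄_st ≈ 3.303, SE ≈ 0.0503

x̄_st = Σ W_h x̄_h = (1700·2.89 + 350·4.95 + 2150·3.90 + 850·1.94)/5050 = 3.30287
V̂(x̄_st) = Σ W_h² (1 − n_h/N_h) s_h²/n_h, with W_h = N_h/N and N = 5050:
  stratum A: (1700/5050)²·(1 − 186/1700)·0.70²/186 = 0.000265874
  stratum B: (350/5050)²·(1 − 49/350)·2.17²/49 = 0.000396986
  stratum C: (2150/5050)²·(1 − 251/2150)·1.61²/251 = 0.00165333
  stratum D: (850/5050)²·(1 − 79/850)·0.82²/79 = 0.000218721
V̂(x̄_st) = 0.00253491
SE(x̄_st) = √0.00253491 = 0.0503479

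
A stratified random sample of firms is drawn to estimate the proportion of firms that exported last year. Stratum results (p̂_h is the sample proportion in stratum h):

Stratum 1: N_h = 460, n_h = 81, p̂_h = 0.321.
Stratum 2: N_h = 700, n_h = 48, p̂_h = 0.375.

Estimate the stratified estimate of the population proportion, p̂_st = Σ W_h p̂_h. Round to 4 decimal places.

p̂_st ≈ 0.3536

N = 1160; stratum weights W_h = N_h/N.
p̂_st = Σ W_h p̂_h = (460·0.321 + 700·0.375)/1160 = 0.35359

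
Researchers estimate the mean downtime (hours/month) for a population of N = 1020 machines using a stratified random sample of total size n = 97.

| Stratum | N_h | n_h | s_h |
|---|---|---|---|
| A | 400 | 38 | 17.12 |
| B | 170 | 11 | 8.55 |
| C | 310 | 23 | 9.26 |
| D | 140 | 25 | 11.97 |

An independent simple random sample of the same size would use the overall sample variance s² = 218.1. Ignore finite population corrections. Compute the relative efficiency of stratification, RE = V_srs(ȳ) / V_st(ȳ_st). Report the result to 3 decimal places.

V̂(ȳ_st) = Σ W_h² s_h²/n_h, with W_h = N_h/N and N = 1020:
  stratum A: (400/1020)²·17.12²/38 = 1.18616
  stratum B: (170/1020)²·8.55²/11 = 0.184602
  stratum C: (310/1020)²·9.26²/23 = 0.344364
  stratum D: (140/1020)²·11.97²/25 = 0.10797
V_st = 1.8231
V_srs = s²/n = 218.1/97 = 2.24845
Relative efficiency = V_srs / V_st = 2.24845/1.8231 = 1.2333

RE ≈ 1.233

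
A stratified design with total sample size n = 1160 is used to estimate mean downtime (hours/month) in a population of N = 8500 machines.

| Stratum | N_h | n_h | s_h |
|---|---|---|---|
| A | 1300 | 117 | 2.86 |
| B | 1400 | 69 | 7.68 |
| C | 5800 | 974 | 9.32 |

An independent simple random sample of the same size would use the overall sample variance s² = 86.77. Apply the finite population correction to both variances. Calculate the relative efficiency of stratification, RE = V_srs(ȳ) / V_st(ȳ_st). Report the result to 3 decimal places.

RE ≈ 1.112

V̂(ȳ_st) = Σ W_h² (1 − n_h/N_h) s_h²/n_h, with W_h = N_h/N and N = 8500:
  stratum A: (1300/8500)²·(1 − 117/1300)·2.86²/117 = 0.00148811
  stratum B: (1400/8500)²·(1 − 69/1400)·7.68²/69 = 0.0220466
  stratum C: (5800/8500)²·(1 − 974/5800)·9.32²/974 = 0.0345502
V_st = 0.0580849
V_srs = (1 − 1160/8500)·86.77/1160 = 0.0645935
Relative efficiency = V_srs / V_st = 0.0645935/0.0580849 = 1.1121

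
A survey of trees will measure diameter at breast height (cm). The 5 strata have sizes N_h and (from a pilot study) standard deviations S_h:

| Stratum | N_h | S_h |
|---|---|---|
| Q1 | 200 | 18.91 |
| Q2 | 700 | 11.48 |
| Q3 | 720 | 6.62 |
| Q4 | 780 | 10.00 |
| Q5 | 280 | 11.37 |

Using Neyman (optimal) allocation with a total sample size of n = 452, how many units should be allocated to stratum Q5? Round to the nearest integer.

52

Neyman allocation: n_h = n · N_h S_h / Σ N_i S_i, with n = 452.
  stratum Q1: N_h·S_h = 200·18.91 = 3782.00
  stratum Q2: N_h·S_h = 700·11.48 = 8036.00
  stratum Q3: N_h·S_h = 720·6.62 = 4766.40
  stratum Q4: N_h·S_h = 780·10.00 = 7800.00
  stratum Q5: N_h·S_h = 280·11.37 = 3183.60
Σ N_h S_h = 27568.00
n for stratum Q5 = 452·3183.60/27568.00 = 52.198 → 52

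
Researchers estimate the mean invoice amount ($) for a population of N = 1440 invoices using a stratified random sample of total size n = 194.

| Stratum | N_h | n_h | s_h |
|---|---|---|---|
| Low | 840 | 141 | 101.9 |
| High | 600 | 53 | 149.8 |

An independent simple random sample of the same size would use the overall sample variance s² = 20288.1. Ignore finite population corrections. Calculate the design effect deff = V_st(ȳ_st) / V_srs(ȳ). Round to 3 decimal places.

V̂(ȳ_st) = Σ W_h² s_h²/n_h, with W_h = N_h/N and N = 1440:
  stratum Low: (840/1440)²·101.9²/141 = 25.0589
  stratum High: (600/1440)²·149.8²/53 = 73.5064
V_st = 98.5654
V_srs = s²/n = 20288.1/194 = 104.578
deff = V_st / V_srs = 98.5654/104.578 = 0.9425

deff ≈ 0.943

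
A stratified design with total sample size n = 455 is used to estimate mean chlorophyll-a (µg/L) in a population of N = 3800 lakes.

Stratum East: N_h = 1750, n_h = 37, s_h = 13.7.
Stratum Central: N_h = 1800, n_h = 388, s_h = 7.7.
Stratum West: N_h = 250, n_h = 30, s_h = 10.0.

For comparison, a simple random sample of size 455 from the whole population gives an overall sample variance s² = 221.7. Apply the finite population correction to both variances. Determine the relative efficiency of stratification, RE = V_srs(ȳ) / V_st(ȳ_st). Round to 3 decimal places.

V̂(ȳ_st) = Σ W_h² (1 − n_h/N_h) s_h²/n_h, with W_h = N_h/N and N = 3800:
  stratum East: (1750/3800)²·(1 − 37/1750)·13.7²/37 = 1.0531
  stratum Central: (1800/3800)²·(1 − 388/1800)·7.7²/388 = 0.0268961
  stratum West: (250/3800)²·(1 − 30/250)·10.0²/30 = 0.0126962
V_st = 1.09269
V_srs = (1 − 455/3800)·221.7/455 = 0.428911
Relative efficiency = V_srs / V_st = 0.428911/1.09269 = 0.3925

RE ≈ 0.393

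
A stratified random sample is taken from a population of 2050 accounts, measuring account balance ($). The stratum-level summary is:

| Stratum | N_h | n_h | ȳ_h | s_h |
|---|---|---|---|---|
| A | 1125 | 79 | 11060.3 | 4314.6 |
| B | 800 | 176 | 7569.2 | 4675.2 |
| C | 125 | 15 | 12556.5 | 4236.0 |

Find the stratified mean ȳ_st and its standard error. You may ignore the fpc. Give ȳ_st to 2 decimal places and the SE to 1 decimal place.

ȳ_st = Σ W_h ȳ_h = (1125·11060.3 + 800·7569.2 + 125·12556.5)/2050 = 9789.15122
V̂(ȳ_st) = Σ W_h² s_h²/n_h, with W_h = N_h/N and N = 2050:
  stratum A: (1125/2050)²·4314.6²/79 = 70966.2
  stratum B: (800/2050)²·4675.2²/176 = 18913
  stratum C: (125/2050)²·4236.0²/15 = 4447.67
V̂(ȳ_st) = 94326.8
SE(ȳ_st) = √94326.8 = 307.127

ȳ_st ≈ 9789.15, SE ≈ 307.1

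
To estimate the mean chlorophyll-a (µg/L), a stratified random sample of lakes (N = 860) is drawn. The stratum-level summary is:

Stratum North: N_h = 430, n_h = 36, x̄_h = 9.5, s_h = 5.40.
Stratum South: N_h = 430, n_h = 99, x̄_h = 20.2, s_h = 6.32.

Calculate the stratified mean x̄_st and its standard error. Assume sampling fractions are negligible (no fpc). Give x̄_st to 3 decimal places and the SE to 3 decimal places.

x̄_st = Σ W_h x̄_h = (430·9.5 + 430·20.2)/860 = 14.85000
V̂(x̄_st) = Σ W_h² s_h²/n_h, with W_h = N_h/N and N = 860:
  stratum North: (430/860)²·5.40²/36 = 0.2025
  stratum South: (430/860)²·6.32²/99 = 0.100865
V̂(x̄_st) = 0.303365
SE(x̄_st) = √0.303365 = 0.550785

x̄_st ≈ 14.850, SE ≈ 0.551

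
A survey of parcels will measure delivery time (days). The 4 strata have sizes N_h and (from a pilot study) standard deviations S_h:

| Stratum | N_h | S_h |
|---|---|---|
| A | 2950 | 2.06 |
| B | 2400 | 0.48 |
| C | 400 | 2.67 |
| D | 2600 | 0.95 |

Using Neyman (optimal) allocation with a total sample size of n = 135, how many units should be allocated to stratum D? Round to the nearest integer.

31

Neyman allocation: n_h = n · N_h S_h / Σ N_i S_i, with n = 135.
  stratum A: N_h·S_h = 2950·2.06 = 6077.00
  stratum B: N_h·S_h = 2400·0.48 = 1152.00
  stratum C: N_h·S_h = 400·2.67 = 1068.00
  stratum D: N_h·S_h = 2600·0.95 = 2470.00
Σ N_h S_h = 10767.00
n for stratum D = 135·2470.00/10767.00 = 30.970 → 31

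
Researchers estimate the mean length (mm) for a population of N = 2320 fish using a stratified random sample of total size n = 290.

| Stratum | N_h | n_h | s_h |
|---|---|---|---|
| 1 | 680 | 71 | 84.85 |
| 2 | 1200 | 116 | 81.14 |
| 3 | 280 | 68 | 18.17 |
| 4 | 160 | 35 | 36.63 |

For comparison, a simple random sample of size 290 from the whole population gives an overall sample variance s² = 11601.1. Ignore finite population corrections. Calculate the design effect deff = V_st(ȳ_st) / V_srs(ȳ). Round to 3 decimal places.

deff ≈ 0.604

V̂(ȳ_st) = Σ W_h² s_h²/n_h, with W_h = N_h/N and N = 2320:
  stratum 1: (680/2320)²·84.85²/71 = 8.71138
  stratum 2: (1200/2320)²·81.14²/116 = 15.1844
  stratum 3: (280/2320)²·18.17²/68 = 0.0707198
  stratum 4: (160/2320)²·36.63²/35 = 0.182335
V_st = 24.1489
V_srs = s²/n = 11601.1/290 = 40.0038
deff = V_st / V_srs = 24.1489/40.0038 = 0.6037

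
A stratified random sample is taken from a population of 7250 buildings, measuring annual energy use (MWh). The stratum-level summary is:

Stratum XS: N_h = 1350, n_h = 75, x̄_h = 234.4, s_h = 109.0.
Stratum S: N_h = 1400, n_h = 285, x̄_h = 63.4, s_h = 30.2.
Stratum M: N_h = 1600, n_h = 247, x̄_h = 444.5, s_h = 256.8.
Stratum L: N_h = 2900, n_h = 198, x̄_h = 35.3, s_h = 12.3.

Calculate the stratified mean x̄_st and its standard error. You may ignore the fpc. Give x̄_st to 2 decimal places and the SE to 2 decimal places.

x̄_st ≈ 168.11, SE ≈ 4.33

x̄_st = Σ W_h x̄_h = (1350·234.4 + 1400·63.4 + 1600·444.5 + 2900·35.3)/7250 = 168.10621
V̂(x̄_st) = Σ W_h² s_h²/n_h, with W_h = N_h/N and N = 7250:
  stratum XS: (1350/7250)²·109.0²/75 = 5.49267
  stratum S: (1400/7250)²·30.2²/285 = 0.11933
  stratum M: (1600/7250)²·256.8²/247 = 13.0034
  stratum L: (2900/7250)²·12.3²/198 = 0.122255
V̂(x̄_st) = 18.7377
SE(x̄_st) = √18.7377 = 4.3287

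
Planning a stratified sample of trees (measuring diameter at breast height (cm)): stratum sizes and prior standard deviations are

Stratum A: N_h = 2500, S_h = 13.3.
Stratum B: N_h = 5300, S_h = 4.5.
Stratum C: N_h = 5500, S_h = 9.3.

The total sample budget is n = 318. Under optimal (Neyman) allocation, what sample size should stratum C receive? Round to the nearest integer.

Neyman allocation: n_h = n · N_h S_h / Σ N_i S_i, with n = 318.
  stratum A: N_h·S_h = 2500·13.3 = 33250.00
  stratum B: N_h·S_h = 5300·4.5 = 23850.00
  stratum C: N_h·S_h = 5500·9.3 = 51150.00
Σ N_h S_h = 108250.00
n for stratum C = 318·51150.00/108250.00 = 150.261 → 150

150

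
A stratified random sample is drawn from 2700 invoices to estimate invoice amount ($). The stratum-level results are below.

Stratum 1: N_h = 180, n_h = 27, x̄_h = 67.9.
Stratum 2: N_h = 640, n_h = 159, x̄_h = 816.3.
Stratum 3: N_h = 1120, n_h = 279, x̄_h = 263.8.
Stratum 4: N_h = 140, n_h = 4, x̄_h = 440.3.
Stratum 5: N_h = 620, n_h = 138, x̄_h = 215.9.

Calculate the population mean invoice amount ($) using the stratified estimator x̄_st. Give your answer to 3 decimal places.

x̄_st ≈ 379.856

N = Σ N_h = 2700. Stratum weights W_h = N_h/N.
x̄_st = (180·67.9 + 640·816.3 + 1120·263.8 + 140·440.3 + 620·215.9) / 2700 = 379.85556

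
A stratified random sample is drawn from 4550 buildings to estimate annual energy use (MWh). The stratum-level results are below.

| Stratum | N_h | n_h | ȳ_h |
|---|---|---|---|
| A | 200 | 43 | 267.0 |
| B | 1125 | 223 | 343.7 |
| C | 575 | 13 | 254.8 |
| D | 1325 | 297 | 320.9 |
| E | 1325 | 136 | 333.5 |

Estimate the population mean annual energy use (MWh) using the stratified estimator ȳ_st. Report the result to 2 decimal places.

ȳ_st ≈ 319.48

N = Σ N_h = 4550. Stratum weights W_h = N_h/N.
ȳ_st = (200·267.0 + 1125·343.7 + 575·254.8 + 1325·320.9 + 1325·333.5) / 4550 = 319.4841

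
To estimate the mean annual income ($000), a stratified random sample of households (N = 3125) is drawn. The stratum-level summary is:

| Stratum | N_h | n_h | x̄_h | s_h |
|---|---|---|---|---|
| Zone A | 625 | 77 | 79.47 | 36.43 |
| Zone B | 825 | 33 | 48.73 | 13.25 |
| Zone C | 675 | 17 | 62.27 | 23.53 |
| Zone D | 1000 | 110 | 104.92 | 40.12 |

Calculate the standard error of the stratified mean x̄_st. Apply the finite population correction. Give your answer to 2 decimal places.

V̂(x̄_st) = Σ W_h² (1 − n_h/N_h) s_h²/n_h, with W_h = N_h/N and N = 3125:
  stratum Zone A: (625/3125)²·(1 − 77/625)·36.43²/77 = 0.604489
  stratum Zone B: (825/3125)²·(1 − 33/825)·13.25²/33 = 0.355956
  stratum Zone C: (675/3125)²·(1 − 17/675)·23.53²/17 = 1.48124
  stratum Zone D: (1000/3125)²·(1 − 110/1000)·40.12²/110 = 1.33358
V̂(x̄_st) = 3.77526
SE(x̄_st) = √3.77526 = 1.943

SE(x̄_st) ≈ 1.94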